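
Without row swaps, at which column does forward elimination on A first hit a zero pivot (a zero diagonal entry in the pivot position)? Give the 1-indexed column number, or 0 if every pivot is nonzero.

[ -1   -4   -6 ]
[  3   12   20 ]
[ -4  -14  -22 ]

Naive forward elimination:
R2 <- R2 - (-3)*R1:  [ 0  0  2 ]
R3 <- R3 - (4)*R1:  [ 0  2  2 ]
Matrix at this point:
[ -1  -4  -6 ]
[  0   0   2 ]
[  0   2   2 ]
Pivot entry (2,2) is zero but row 3 has 2 in column 2 -> naive elimination stops; a row interchange (e.g. R2 <-> R3) would be required here.

first zero-pivot column = 2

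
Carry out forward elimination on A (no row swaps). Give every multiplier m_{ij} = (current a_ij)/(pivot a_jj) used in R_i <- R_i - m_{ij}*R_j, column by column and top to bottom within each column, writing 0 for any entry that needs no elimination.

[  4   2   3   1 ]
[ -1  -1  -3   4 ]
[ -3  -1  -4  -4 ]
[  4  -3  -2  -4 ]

Forward elimination:
R2 <- R2 - (-1/4)*R1:  [    0  -1/2  -9/4  17/4 ]
R3 <- R3 - (-3/4)*R1:  [     0    1/2   -7/4  -13/4 ]
R4 <- R4 - (1)*R1:  [  0  -5  -5  -5 ]
R3 <- R3 - (-1)*R2:  [  0   0  -4   1 ]
R4 <- R4 - (10)*R2:  [     0      0   35/2  -95/2 ]
R4 <- R4 - (-35/8)*R3:  [      0       0       0  -345/8 ]
Multipliers (in order of application): m_{21} = -1/4, m_{31} = -3/4, m_{41} = 1, m_{32} = -1, m_{42} = 10, m_{43} = -35/8

multipliers: -1/4, -3/4, 1, -1, 10, -35/8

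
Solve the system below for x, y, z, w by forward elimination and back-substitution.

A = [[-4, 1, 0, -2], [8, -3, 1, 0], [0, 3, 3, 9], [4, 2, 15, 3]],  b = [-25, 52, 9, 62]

Forward elimination on [A|b]:
R2 <- R2 - (-2)*R1:  [  0  -1   1  -4   2 ]
R4 <- R4 - (-1)*R1:  [  0   3  15   1  37 ]
R3 <- R3 - (-3)*R2:  [  0   0   6  -3  15 ]
R4 <- R4 - (-3)*R2:  [   0    0   18  -11   43 ]
R4 <- R4 - (3)*R3:  [  0   0   0  -2  -2 ]
Row echelon form:
[ -4   1  0  -2  |  -25 ]
[  0  -1  1  -4  |    2 ]
[  0   0  6  -3  |   15 ]
[  0   0  0  -2  |   -2 ]
Back-substitution:
w = (-2) / -2 = 1
z = (15 - (-3)*(1)) / 6 = 3
y = (2 - (1)*(3) - (-4)*(1)) / -1 = -3
x = (-25 - (1)*(-3) - (-2)*(1)) / -4 = 5

(5, -3, 3, 1)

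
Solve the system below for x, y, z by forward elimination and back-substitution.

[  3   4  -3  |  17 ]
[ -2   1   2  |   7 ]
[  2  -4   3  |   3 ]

(4, 5, 5)

Forward elimination on [A|b]:
R2 <- R2 - (-2/3)*R1:  [    0  11/3     0  55/3 ]
R3 <- R3 - (2/3)*R1:  [     0  -20/3      5  -25/3 ]
R3 <- R3 - (-20/11)*R2:  [  0   0   5  25 ]
Row echelon form:
[ 3     4  -3  |    17 ]
[ 0  11/3   0  |  55/3 ]
[ 0     0   5  |    25 ]
Back-substitution:
z = (25) / 5 = 5
y = (55/3) / (11/3) = 5
x = (17 - (4)*(5) - (-3)*(5)) / 3 = 4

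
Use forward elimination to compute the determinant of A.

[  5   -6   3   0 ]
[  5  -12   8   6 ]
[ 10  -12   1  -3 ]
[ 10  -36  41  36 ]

det(A) = 450

Forward elimination:
R2 <- R2 - (1)*R1:  [  0  -6   5   6 ]
R3 <- R3 - (2)*R1:  [  0   0  -5  -3 ]
R4 <- R4 - (2)*R1:  [   0  -24   35   36 ]
R4 <- R4 - (4)*R2:  [  0   0  15  12 ]
R4 <- R4 - (-3)*R3:  [ 0  0  0  3 ]
Upper-triangular form:
[ 5  -6   3   0 ]
[ 0  -6   5   6 ]
[ 0   0  -5  -3 ]
[ 0   0   0   3 ]
det(A) = (-1)^0 * (5) * (-6) * (-5) * (3) = 450  (0 row swaps -> sign +1)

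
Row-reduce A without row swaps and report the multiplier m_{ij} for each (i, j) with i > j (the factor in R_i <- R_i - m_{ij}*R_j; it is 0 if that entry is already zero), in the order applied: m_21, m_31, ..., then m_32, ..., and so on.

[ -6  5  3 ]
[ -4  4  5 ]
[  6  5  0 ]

Forward elimination:
R2 <- R2 - (2/3)*R1:  [   0  2/3    3 ]
R3 <- R3 - (-1)*R1:  [  0  10   3 ]
R3 <- R3 - (15)*R2:  [   0    0  -42 ]
Multipliers (in order of application): m_{21} = 2/3, m_{31} = -1, m_{32} = 15

multipliers: 2/3, -1, 15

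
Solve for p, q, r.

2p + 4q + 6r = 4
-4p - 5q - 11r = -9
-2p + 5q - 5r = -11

Forward elimination on [A|b]:
R2 <- R2 - (-2)*R1:  [  0   3   1  -1 ]
R3 <- R3 - (-1)*R1:  [  0   9   1  -7 ]
R3 <- R3 - (3)*R2:  [  0   0  -2  -4 ]
Row echelon form:
[ 2  4   6  |   4 ]
[ 0  3   1  |  -1 ]
[ 0  0  -2  |  -4 ]
Back-substitution:
r = (-4) / -2 = 2
q = (-1 - (1)*(2)) / 3 = -1
p = (4 - (4)*(-1) - (6)*(2)) / 2 = -2

(-2, -1, 2)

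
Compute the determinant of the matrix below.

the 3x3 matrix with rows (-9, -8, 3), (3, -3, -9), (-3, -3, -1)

Forward elimination:
R2 <- R2 - (-1/3)*R1:  [     0  -17/3     -8 ]
R3 <- R3 - (1/3)*R1:  [    0  -1/3    -2 ]
R3 <- R3 - (1/17)*R2:  [      0       0  -26/17 ]
Upper-triangular form:
[ -9     -8       3 ]
[  0  -17/3      -8 ]
[  0      0  -26/17 ]
det(A) = (-1)^0 * (-9) * (-17/3) * (-26/17) = -78  (0 row swaps -> sign +1)

det(A) = -78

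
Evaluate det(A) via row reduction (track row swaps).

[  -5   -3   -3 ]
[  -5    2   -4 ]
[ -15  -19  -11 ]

Forward elimination:
R2 <- R2 - (1)*R1:  [  0   5  -1 ]
R3 <- R3 - (3)*R1:  [   0  -10   -2 ]
R3 <- R3 - (-2)*R2:  [  0   0  -4 ]
Upper-triangular form:
[ -5  -3  -3 ]
[  0   5  -1 ]
[  0   0  -4 ]
det(A) = (-1)^0 * (-5) * (5) * (-4) = 100  (0 row swaps -> sign +1)

det(A) = 100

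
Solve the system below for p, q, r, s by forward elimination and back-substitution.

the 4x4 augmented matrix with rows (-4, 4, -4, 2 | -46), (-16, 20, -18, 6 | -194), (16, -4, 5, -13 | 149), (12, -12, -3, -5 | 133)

(4, -5, 0, -5)

Forward elimination on [A|b]:
R2 <- R2 - (4)*R1:  [   0    4   -2   -2  -10 ]
R3 <- R3 - (-4)*R1:  [   0   12  -11   -5  -35 ]
R4 <- R4 - (-3)*R1:  [   0    0  -15    1   -5 ]
R3 <- R3 - (3)*R2:  [  0   0  -5   1  -5 ]
R4 <- R4 - (3)*R3:  [  0   0   0  -2  10 ]
Row echelon form:
[ -4  4  -4   2  |  -46 ]
[  0  4  -2  -2  |  -10 ]
[  0  0  -5   1  |   -5 ]
[  0  0   0  -2  |   10 ]
Back-substitution:
s = (10) / -2 = -5
r = (-5 - (1)*(-5)) / -5 = 0
q = (-10 - (-2)*(0) - (-2)*(-5)) / 4 = -5
p = (-46 - (4)*(-5) - (-4)*(0) - (2)*(-5)) / -4 = 4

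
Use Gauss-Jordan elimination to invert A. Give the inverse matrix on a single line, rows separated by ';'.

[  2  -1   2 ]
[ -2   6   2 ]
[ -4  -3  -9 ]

Gauss-Jordan on [A | I]:
R1 <- (1/2)*R1:  [    1  -1/2     1  |   1/2     0     0 ]
R2 <- R2 - (-2)*R1:  [ 0  5  4  |  1  1  0 ]
R3 <- R3 - (-4)*R1:  [  0  -5  -5  |   2   0   1 ]
R2 <- (1/5)*R2:  [   0    1  4/5  |  1/5  1/5    0 ]
R1 <- R1 - (-1/2)*R2:  [    1     0   7/5  |   3/5  1/10     0 ]
R3 <- R3 - (-5)*R2:  [  0   0  -1  |   3   1   1 ]
R3 <- (1/-1)*R3:  [  0   0   1  |  -3  -1  -1 ]
R1 <- R1 - (7/5)*R3:  [    1     0     0  |  24/5   3/2   7/5 ]
R2 <- R2 - (4/5)*R3:  [    0     1     0  |  13/5     1   4/5 ]
Right block of [I | A^{-1}] is the inverse:
[ 24/5  3/2  7/5 ]
[ 13/5    1  4/5 ]
[   -3   -1   -1 ]

inverse = [24/5 3/2 7/5; 13/5 1 4/5; -3 -1 -1]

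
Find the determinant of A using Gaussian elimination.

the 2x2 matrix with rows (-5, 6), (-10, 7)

Forward elimination:
R2 <- R2 - (2)*R1:  [  0  -5 ]
Upper-triangular form:
[ -5   6 ]
[  0  -5 ]
det(A) = (-1)^0 * (-5) * (-5) = 25  (0 row swaps -> sign +1)

det(A) = 25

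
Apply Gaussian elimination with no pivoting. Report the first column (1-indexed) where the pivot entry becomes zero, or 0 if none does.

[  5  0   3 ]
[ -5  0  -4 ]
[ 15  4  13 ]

first zero-pivot column = 2

Naive forward elimination:
R2 <- R2 - (-1)*R1:  [  0   0  -1 ]
R3 <- R3 - (3)*R1:  [ 0  4  4 ]
Matrix at this point:
[ 5  0   3 ]
[ 0  0  -1 ]
[ 0  4   4 ]
Pivot entry (2,2) is zero but row 3 has 4 in column 2 -> naive elimination stops; a row interchange (e.g. R2 <-> R3) would be required here.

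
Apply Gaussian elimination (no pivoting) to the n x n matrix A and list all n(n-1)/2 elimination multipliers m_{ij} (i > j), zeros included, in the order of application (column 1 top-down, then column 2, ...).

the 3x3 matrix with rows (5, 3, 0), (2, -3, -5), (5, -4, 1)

multipliers: 2/5, 1, 5/3

Forward elimination:
R2 <- R2 - (2/5)*R1:  [     0  -21/5     -5 ]
R3 <- R3 - (1)*R1:  [  0  -7   1 ]
R3 <- R3 - (5/3)*R2:  [    0     0  28/3 ]
Multipliers (in order of application): m_{21} = 2/5, m_{31} = 1, m_{32} = 5/3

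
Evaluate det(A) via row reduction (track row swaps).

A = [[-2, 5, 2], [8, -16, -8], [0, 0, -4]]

Forward elimination:
R2 <- R2 - (-4)*R1:  [ 0  4  0 ]
Upper-triangular form:
[ -2  5   2 ]
[  0  4   0 ]
[  0  0  -4 ]
det(A) = (-1)^0 * (-2) * (4) * (-4) = 32  (0 row swaps -> sign +1)

det(A) = 32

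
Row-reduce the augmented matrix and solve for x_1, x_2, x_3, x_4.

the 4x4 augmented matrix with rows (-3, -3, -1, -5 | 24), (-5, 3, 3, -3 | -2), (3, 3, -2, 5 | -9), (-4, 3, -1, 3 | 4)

Forward elimination on [A|b]:
R2 <- R2 - (5/3)*R1:  [    0     8  14/3  16/3   -42 ]
R3 <- R3 - (-1)*R1:  [  0   0  -3   0  15 ]
R4 <- R4 - (4/3)*R1:  [    0     7   1/3  29/3   -28 ]
R4 <- R4 - (7/8)*R2:  [     0      0  -15/4      5   35/4 ]
R4 <- R4 - (5/4)*R3:  [   0    0    0    5  -10 ]
Row echelon form:
[ -3  -3    -1    -5  |   24 ]
[  0   8  14/3  16/3  |  -42 ]
[  0   0    -3     0  |   15 ]
[  0   0     0     5  |  -10 ]
Back-substitution:
x_4 = (-10) / 5 = -2
x_3 = (15) / -3 = -5
x_2 = (-42 - (14/3)*(-5) - (16/3)*(-2)) / 8 = -1
x_1 = (24 - (-3)*(-1) - (-1)*(-5) - (-5)*(-2)) / -3 = -2

(-2, -1, -5, -2)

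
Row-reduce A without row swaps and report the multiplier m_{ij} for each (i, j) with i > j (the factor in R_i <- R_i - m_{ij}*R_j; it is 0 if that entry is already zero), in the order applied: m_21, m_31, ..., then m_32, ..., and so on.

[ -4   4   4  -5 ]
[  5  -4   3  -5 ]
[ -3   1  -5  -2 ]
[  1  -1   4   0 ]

Forward elimination:
R2 <- R2 - (-5/4)*R1:  [     0      1      8  -45/4 ]
R3 <- R3 - (3/4)*R1:  [   0   -2   -8  7/4 ]
R4 <- R4 - (-1/4)*R1:  [    0     0     5  -5/4 ]
R3 <- R3 - (-2)*R2:  [     0      0      8  -83/4 ]
R4: entry in column 2 is already 0 -> m_{42} = 0 (no row operation needed)
R4 <- R4 - (5/8)*R3:  [      0       0       0  375/32 ]
Multipliers (in order of application): m_{21} = -5/4, m_{31} = 3/4, m_{41} = -1/4, m_{32} = -2, m_{42} = 0, m_{43} = 5/8

multipliers: -5/4, 3/4, -1/4, -2, 0, 5/8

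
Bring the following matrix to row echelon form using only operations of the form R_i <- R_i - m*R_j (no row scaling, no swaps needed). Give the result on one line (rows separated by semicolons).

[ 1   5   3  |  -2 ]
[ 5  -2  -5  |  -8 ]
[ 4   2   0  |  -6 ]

REF = [1 5 3 -2; 0 -27 -20 2; 0 0 4/3 2/3]

Forward elimination:
R2 <- R2 - (5)*R1:  [   0  -27  -20    2 ]
R3 <- R3 - (4)*R1:  [   0  -18  -12    2 ]
R3 <- R3 - (2/3)*R2:  [   0    0  4/3  2/3 ]
Row echelon form:
[ 1    5    3  |   -2 ]
[ 0  -27  -20  |    2 ]
[ 0    0  4/3  |  2/3 ]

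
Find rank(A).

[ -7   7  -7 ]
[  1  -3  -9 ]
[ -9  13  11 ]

Row reduction:
R2 <- R2 - (-1/7)*R1:  [   0   -2  -10 ]
R3 <- R3 - (9/7)*R1:  [  0   4  20 ]
R3 <- R3 - (-2)*R2:  [ 0  0  0 ]
Row echelon form:
[ -7   7   -7 ]
[  0  -2  -10 ]
[  0   0    0 ]
Nonzero rows / pivot columns: 2

rank(A) = 2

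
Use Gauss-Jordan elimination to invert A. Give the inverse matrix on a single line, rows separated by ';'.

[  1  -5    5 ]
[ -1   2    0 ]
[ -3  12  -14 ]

Gauss-Jordan on [A | I]:
R2 <- R2 - (-1)*R1:  [  0  -3   5  |   1   1   0 ]
R3 <- R3 - (-3)*R1:  [  0  -3   1  |   3   0   1 ]
R2 <- (1/-3)*R2:  [    0     1  -5/3  |  -1/3  -1/3     0 ]
R1 <- R1 - (-5)*R2:  [     1      0  -10/3  |   -2/3   -5/3      0 ]
R3 <- R3 - (-3)*R2:  [  0   0  -4  |   2  -1   1 ]
R3 <- (1/-4)*R3:  [    0     0     1  |  -1/2   1/4  -1/4 ]
R1 <- R1 - (-10/3)*R3:  [    1     0     0  |  -7/3  -5/6  -5/6 ]
R2 <- R2 - (-5/3)*R3:  [     0      1      0  |   -7/6   1/12  -5/12 ]
Right block of [I | A^{-1}] is the inverse:
[ -7/3  -5/6   -5/6 ]
[ -7/6  1/12  -5/12 ]
[ -1/2   1/4   -1/4 ]

inverse = [-7/3 -5/6 -5/6; -7/6 1/12 -5/12; -1/2 1/4 -1/4]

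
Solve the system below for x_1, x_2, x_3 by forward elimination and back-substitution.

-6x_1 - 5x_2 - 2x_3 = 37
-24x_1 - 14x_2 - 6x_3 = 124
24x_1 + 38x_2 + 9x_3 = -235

(-3, -5, 3)

Forward elimination on [A|b]:
R2 <- R2 - (4)*R1:  [   0    6    2  -24 ]
R3 <- R3 - (-4)*R1:  [   0   18    1  -87 ]
R3 <- R3 - (3)*R2:  [   0    0   -5  -15 ]
Row echelon form:
[ -6  -5  -2  |   37 ]
[  0   6   2  |  -24 ]
[  0   0  -5  |  -15 ]
Back-substitution:
x_3 = (-15) / -5 = 3
x_2 = (-24 - (2)*(3)) / 6 = -5
x_1 = (37 - (-5)*(-5) - (-2)*(3)) / -6 = -3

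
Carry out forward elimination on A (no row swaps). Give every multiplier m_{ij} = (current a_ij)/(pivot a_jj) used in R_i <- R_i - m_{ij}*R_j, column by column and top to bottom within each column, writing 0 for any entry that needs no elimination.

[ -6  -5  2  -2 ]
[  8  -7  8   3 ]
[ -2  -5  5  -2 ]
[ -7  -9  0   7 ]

multipliers: -4/3, 1/3, 7/6, 10/41, 19/82, -197/71

Forward elimination:
R2 <- R2 - (-4/3)*R1:  [     0  -41/3   32/3    1/3 ]
R3 <- R3 - (1/3)*R1:  [     0  -10/3   13/3   -4/3 ]
R4 <- R4 - (7/6)*R1:  [     0  -19/6   -7/3   28/3 ]
R3 <- R3 - (10/41)*R2:  [      0       0   71/41  -58/41 ]
R4 <- R4 - (19/82)*R2:  [       0        0  -197/41   759/82 ]
R4 <- R4 - (-197/71)*R3:  [       0        0        0  757/142 ]
Multipliers (in order of application): m_{21} = -4/3, m_{31} = 1/3, m_{41} = 7/6, m_{32} = 10/41, m_{42} = 19/82, m_{43} = -197/71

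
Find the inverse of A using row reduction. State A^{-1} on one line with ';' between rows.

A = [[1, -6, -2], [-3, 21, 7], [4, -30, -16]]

Gauss-Jordan on [A | I]:
R2 <- R2 - (-3)*R1:  [ 0  3  1  |  3  1  0 ]
R3 <- R3 - (4)*R1:  [  0  -6  -8  |  -4   0   1 ]
R2 <- (1/3)*R2:  [   0    1  1/3  |    1  1/3    0 ]
R1 <- R1 - (-6)*R2:  [ 1  0  0  |  7  2  0 ]
R3 <- R3 - (-6)*R2:  [  0   0  -6  |   2   2   1 ]
R3 <- (1/-6)*R3:  [    0     0     1  |  -1/3  -1/3  -1/6 ]
R2 <- R2 - (1/3)*R3:  [    0     1     0  |  10/9   4/9  1/18 ]
Right block of [I | A^{-1}] is the inverse:
[    7     2     0 ]
[ 10/9   4/9  1/18 ]
[ -1/3  -1/3  -1/6 ]

inverse = [7 2 0; 10/9 4/9 1/18; -1/3 -1/3 -1/6]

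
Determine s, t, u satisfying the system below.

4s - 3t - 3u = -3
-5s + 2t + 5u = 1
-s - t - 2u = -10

Forward elimination on [A|b]:
R2 <- R2 - (-5/4)*R1:  [     0   -7/4    5/4  -11/4 ]
R3 <- R3 - (-1/4)*R1:  [     0   -7/4  -11/4  -43/4 ]
R3 <- R3 - (1)*R2:  [  0   0  -4  -8 ]
Row echelon form:
[ 4    -3   -3  |     -3 ]
[ 0  -7/4  5/4  |  -11/4 ]
[ 0     0   -4  |     -8 ]
Back-substitution:
u = (-8) / -4 = 2
t = (-11/4 - (5/4)*(2)) / (-7/4) = 3
s = (-3 - (-3)*(3) - (-3)*(2)) / 4 = 3

(3, 3, 2)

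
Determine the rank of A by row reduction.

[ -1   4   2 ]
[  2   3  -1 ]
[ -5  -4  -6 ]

rank(A) = 3

Row reduction:
R2 <- R2 - (-2)*R1:  [  0  11   3 ]
R3 <- R3 - (5)*R1:  [   0  -24  -16 ]
R3 <- R3 - (-24/11)*R2:  [       0        0  -104/11 ]
Row echelon form:
[ -1   4        2 ]
[  0  11        3 ]
[  0   0  -104/11 ]
Nonzero rows / pivot columns: 3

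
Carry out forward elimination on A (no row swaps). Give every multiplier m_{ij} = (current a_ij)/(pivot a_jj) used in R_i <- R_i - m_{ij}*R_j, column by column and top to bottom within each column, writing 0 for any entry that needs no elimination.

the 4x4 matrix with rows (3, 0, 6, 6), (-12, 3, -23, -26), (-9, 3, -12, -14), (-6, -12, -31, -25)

Forward elimination:
R2 <- R2 - (-4)*R1:  [  0   3   1  -2 ]
R3 <- R3 - (-3)*R1:  [ 0  3  6  4 ]
R4 <- R4 - (-2)*R1:  [   0  -12  -19  -13 ]
R3 <- R3 - (1)*R2:  [ 0  0  5  6 ]
R4 <- R4 - (-4)*R2:  [   0    0  -15  -21 ]
R4 <- R4 - (-3)*R3:  [  0   0   0  -3 ]
Multipliers (in order of application): m_{21} = -4, m_{31} = -3, m_{41} = -2, m_{32} = 1, m_{42} = -4, m_{43} = -3

multipliers: -4, -3, -2, 1, -4, -3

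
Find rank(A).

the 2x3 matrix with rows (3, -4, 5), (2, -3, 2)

Row reduction:
R2 <- R2 - (2/3)*R1:  [    0  -1/3  -4/3 ]
Row echelon form:
[ 3    -4     5 ]
[ 0  -1/3  -4/3 ]
Nonzero rows / pivot columns: 2

rank(A) = 2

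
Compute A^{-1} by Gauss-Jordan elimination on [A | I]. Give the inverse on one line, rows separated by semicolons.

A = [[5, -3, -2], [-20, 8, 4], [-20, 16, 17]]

inverse = [-18/25 -19/100 -1/25; -13/5 -9/20 -1/5; 8/5 1/5 1/5]

Gauss-Jordan on [A | I]:
R1 <- (1/5)*R1:  [    1  -3/5  -2/5  |   1/5     0     0 ]
R2 <- R2 - (-20)*R1:  [  0  -4  -4  |   4   1   0 ]
R3 <- R3 - (-20)*R1:  [ 0  4  9  |  4  0  1 ]
R2 <- (1/-4)*R2:  [    0     1     1  |    -1  -1/4     0 ]
R1 <- R1 - (-3/5)*R2:  [     1      0    1/5  |   -2/5  -3/20      0 ]
R3 <- R3 - (4)*R2:  [ 0  0  5  |  8  1  1 ]
R3 <- (1/5)*R3:  [   0    0    1  |  8/5  1/5  1/5 ]
R1 <- R1 - (1/5)*R3:  [       1        0        0  |   -18/25  -19/100    -1/25 ]
R2 <- R2 - (1)*R3:  [     0      1      0  |  -13/5  -9/20   -1/5 ]
Right block of [I | A^{-1}] is the inverse:
[ -18/25  -19/100  -1/25 ]
[  -13/5    -9/20   -1/5 ]
[    8/5      1/5    1/5 ]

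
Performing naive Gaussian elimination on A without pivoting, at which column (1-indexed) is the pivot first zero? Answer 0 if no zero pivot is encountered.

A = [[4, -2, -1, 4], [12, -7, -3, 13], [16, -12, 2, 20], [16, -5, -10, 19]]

Naive forward elimination:
R2 <- R2 - (3)*R1:  [  0  -1   0   1 ]
R3 <- R3 - (4)*R1:  [  0  -4   6   4 ]
R4 <- R4 - (4)*R1:  [  0   3  -6   3 ]
R3 <- R3 - (4)*R2:  [ 0  0  6  0 ]
R4 <- R4 - (-3)*R2:  [  0   0  -6   6 ]
R4 <- R4 - (-1)*R3:  [ 0  0  0  6 ]
All pivots nonzero; naive elimination completes without hitting a zero pivot.

first zero-pivot column = 0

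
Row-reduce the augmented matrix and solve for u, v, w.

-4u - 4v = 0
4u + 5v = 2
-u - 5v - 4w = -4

(-2, 2, -1)

Forward elimination on [A|b]:
R2 <- R2 - (-1)*R1:  [ 0  1  0  2 ]
R3 <- R3 - (1/4)*R1:  [  0  -4  -4  -4 ]
R3 <- R3 - (-4)*R2:  [  0   0  -4   4 ]
Row echelon form:
[ -4  -4   0  |  0 ]
[  0   1   0  |  2 ]
[  0   0  -4  |  4 ]
Back-substitution:
w = (4) / -4 = -1
v = (2) / 1 = 2
u = (0 - (-4)*(2)) / -4 = -2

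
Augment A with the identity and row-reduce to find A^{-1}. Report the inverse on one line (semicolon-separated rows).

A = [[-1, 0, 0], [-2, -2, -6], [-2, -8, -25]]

inverse = [-1 0 0; 19 -25/2 3; -6 4 -1]

Gauss-Jordan on [A | I]:
R1 <- (1/-1)*R1:  [  1   0   0  |  -1   0   0 ]
R2 <- R2 - (-2)*R1:  [  0  -2  -6  |  -2   1   0 ]
R3 <- R3 - (-2)*R1:  [   0   -8  -25  |   -2    0    1 ]
R2 <- (1/-2)*R2:  [    0     1     3  |     1  -1/2     0 ]
R3 <- R3 - (-8)*R2:  [  0   0  -1  |   6  -4   1 ]
R3 <- (1/-1)*R3:  [  0   0   1  |  -6   4  -1 ]
R2 <- R2 - (3)*R3:  [     0      1      0  |     19  -25/2      3 ]
Right block of [I | A^{-1}] is the inverse:
[ -1      0   0 ]
[ 19  -25/2   3 ]
[ -6      4  -1 ]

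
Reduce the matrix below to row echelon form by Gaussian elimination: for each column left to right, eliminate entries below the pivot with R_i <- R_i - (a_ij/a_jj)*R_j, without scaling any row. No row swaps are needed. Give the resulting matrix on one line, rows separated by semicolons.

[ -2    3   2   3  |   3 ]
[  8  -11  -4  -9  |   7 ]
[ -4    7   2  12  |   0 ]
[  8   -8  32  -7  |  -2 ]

REF = [-2 3 2 3 3; 0 1 4 3 19; 0 0 -6 3 -25; 0 0 0 5 -166]

Forward elimination:
R2 <- R2 - (-4)*R1:  [  0   1   4   3  19 ]
R3 <- R3 - (2)*R1:  [  0   1  -2   6  -6 ]
R4 <- R4 - (-4)*R1:  [  0   4  40   5  10 ]
R3 <- R3 - (1)*R2:  [   0    0   -6    3  -25 ]
R4 <- R4 - (4)*R2:  [   0    0   24   -7  -66 ]
R4 <- R4 - (-4)*R3:  [    0     0     0     5  -166 ]
Row echelon form:
[ -2  3   2  3  |     3 ]
[  0  1   4  3  |    19 ]
[  0  0  -6  3  |   -25 ]
[  0  0   0  5  |  -166 ]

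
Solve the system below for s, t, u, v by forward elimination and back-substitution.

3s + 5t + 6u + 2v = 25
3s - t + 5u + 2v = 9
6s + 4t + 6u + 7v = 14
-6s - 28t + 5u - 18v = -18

Forward elimination on [A|b]:
R2 <- R2 - (1)*R1:  [   0   -6   -1    0  -16 ]
R3 <- R3 - (2)*R1:  [   0   -6   -6    3  -36 ]
R4 <- R4 - (-2)*R1:  [   0  -18   17  -14   32 ]
R3 <- R3 - (1)*R2:  [   0    0   -5    3  -20 ]
R4 <- R4 - (3)*R2:  [   0    0   20  -14   80 ]
R4 <- R4 - (-4)*R3:  [  0   0   0  -2   0 ]
Row echelon form:
[ 3   5   6   2  |   25 ]
[ 0  -6  -1   0  |  -16 ]
[ 0   0  -5   3  |  -20 ]
[ 0   0   0  -2  |    0 ]
Back-substitution:
v = (0) / -2 = 0
u = (-20 - (3)*(0)) / -5 = 4
t = (-16 - (-1)*(4)) / -6 = 2
s = (25 - (5)*(2) - (6)*(4) - (2)*(0)) / 3 = -3

(-3, 2, 4, 0)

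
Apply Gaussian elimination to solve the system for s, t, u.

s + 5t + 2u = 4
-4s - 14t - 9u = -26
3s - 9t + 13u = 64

Forward elimination on [A|b]:
R2 <- R2 - (-4)*R1:  [   0    6   -1  -10 ]
R3 <- R3 - (3)*R1:  [   0  -24    7   52 ]
R3 <- R3 - (-4)*R2:  [  0   0   3  12 ]
Row echelon form:
[ 1  5   2  |    4 ]
[ 0  6  -1  |  -10 ]
[ 0  0   3  |   12 ]
Back-substitution:
u = (12) / 3 = 4
t = (-10 - (-1)*(4)) / 6 = -1
s = (4 - (5)*(-1) - (2)*(4)) / 1 = 1

(1, -1, 4)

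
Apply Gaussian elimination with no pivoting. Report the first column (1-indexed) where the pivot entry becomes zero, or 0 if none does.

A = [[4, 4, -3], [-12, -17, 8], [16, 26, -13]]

first zero-pivot column = 0

Naive forward elimination:
R2 <- R2 - (-3)*R1:  [  0  -5  -1 ]
R3 <- R3 - (4)*R1:  [  0  10  -1 ]
R3 <- R3 - (-2)*R2:  [  0   0  -3 ]
All pivots nonzero; naive elimination completes without hitting a zero pivot.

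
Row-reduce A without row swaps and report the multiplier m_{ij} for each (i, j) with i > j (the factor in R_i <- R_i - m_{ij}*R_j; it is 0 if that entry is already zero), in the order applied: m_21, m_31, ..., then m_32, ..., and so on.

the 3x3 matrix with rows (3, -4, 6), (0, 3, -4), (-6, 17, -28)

multipliers: 0, -2, 3

Forward elimination:
R2: entry in column 1 is already 0 -> m_{21} = 0 (no row operation needed)
R3 <- R3 - (-2)*R1:  [   0    9  -16 ]
R3 <- R3 - (3)*R2:  [  0   0  -4 ]
Multipliers (in order of application): m_{21} = 0, m_{31} = -2, m_{32} = 3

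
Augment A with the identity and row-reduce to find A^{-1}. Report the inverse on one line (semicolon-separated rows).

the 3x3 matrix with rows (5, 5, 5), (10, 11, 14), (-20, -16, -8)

Gauss-Jordan on [A | I]:
R1 <- (1/5)*R1:  [   1    1    1  |  1/5    0    0 ]
R2 <- R2 - (10)*R1:  [  0   1   4  |  -2   1   0 ]
R3 <- R3 - (-20)*R1:  [  0   4  12  |   4   0   1 ]
R1 <- R1 - (1)*R2:  [    1     0    -3  |  11/5    -1     0 ]
R3 <- R3 - (4)*R2:  [  0   0  -4  |  12  -4   1 ]
R3 <- (1/-4)*R3:  [    0     0     1  |    -3     1  -1/4 ]
R1 <- R1 - (-3)*R3:  [     1      0      0  |  -34/5      2   -3/4 ]
R2 <- R2 - (4)*R3:  [  0   1   0  |  10  -3   1 ]
Right block of [I | A^{-1}] is the inverse:
[ -34/5   2  -3/4 ]
[    10  -3     1 ]
[    -3   1  -1/4 ]

inverse = [-34/5 2 -3/4; 10 -3 1; -3 1 -1/4]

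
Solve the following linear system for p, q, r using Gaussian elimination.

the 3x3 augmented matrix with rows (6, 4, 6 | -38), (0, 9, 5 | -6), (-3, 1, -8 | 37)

Forward elimination on [A|b]:
R3 <- R3 - (-1/2)*R1:  [  0   3  -5  18 ]
R3 <- R3 - (1/3)*R2:  [     0      0  -20/3     20 ]
Row echelon form:
[ 6  4      6  |  -38 ]
[ 0  9      5  |   -6 ]
[ 0  0  -20/3  |   20 ]
Back-substitution:
r = (20) / (-20/3) = -3
q = (-6 - (5)*(-3)) / 9 = 1
p = (-38 - (4)*(1) - (6)*(-3)) / 6 = -4

(-4, 1, -3)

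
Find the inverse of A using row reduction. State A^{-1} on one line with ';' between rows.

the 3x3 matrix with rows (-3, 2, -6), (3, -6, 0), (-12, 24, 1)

inverse = [-1/2 -73/6 -3; -1/4 -25/4 -3/2; 0 4 1]

Gauss-Jordan on [A | I]:
R1 <- (1/-3)*R1:  [    1  -2/3     2  |  -1/3     0     0 ]
R2 <- R2 - (3)*R1:  [  0  -4  -6  |   1   1   0 ]
R3 <- R3 - (-12)*R1:  [  0  16  25  |  -4   0   1 ]
R2 <- (1/-4)*R2:  [    0     1   3/2  |  -1/4  -1/4     0 ]
R1 <- R1 - (-2/3)*R2:  [    1     0     3  |  -1/2  -1/6     0 ]
R3 <- R3 - (16)*R2:  [ 0  0  1  |  0  4  1 ]
R1 <- R1 - (3)*R3:  [     1      0      0  |   -1/2  -73/6     -3 ]
R2 <- R2 - (3/2)*R3:  [     0      1      0  |   -1/4  -25/4   -3/2 ]
Right block of [I | A^{-1}] is the inverse:
[ -1/2  -73/6    -3 ]
[ -1/4  -25/4  -3/2 ]
[    0      4     1 ]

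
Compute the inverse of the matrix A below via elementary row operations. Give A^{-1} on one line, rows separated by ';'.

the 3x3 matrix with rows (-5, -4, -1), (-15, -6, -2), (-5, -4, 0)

inverse = [4/15 -2/15 -1/15; -1/3 1/6 -1/6; -1 0 1]

Gauss-Jordan on [A | I]:
R1 <- (1/-5)*R1:  [    1   4/5   1/5  |  -1/5     0     0 ]
R2 <- R2 - (-15)*R1:  [  0   6   1  |  -3   1   0 ]
R3 <- R3 - (-5)*R1:  [  0   0   1  |  -1   0   1 ]
R2 <- (1/6)*R2:  [    0     1   1/6  |  -1/2   1/6     0 ]
R1 <- R1 - (4/5)*R2:  [     1      0   1/15  |    1/5  -2/15      0 ]
R1 <- R1 - (1/15)*R3:  [     1      0      0  |   4/15  -2/15  -1/15 ]
R2 <- R2 - (1/6)*R3:  [    0     1     0  |  -1/3   1/6  -1/6 ]
Right block of [I | A^{-1}] is the inverse:
[ 4/15  -2/15  -1/15 ]
[ -1/3    1/6   -1/6 ]
[   -1      0      1 ]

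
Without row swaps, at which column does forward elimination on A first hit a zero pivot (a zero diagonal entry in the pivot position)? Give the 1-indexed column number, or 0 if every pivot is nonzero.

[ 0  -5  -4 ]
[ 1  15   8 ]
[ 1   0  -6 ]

first zero-pivot column = 1

Naive forward elimination:
Pivot entry (1,1) is zero but row 2 has 1 in column 1 -> naive elimination stops; a row interchange (e.g. R1 <-> R2) would be required here.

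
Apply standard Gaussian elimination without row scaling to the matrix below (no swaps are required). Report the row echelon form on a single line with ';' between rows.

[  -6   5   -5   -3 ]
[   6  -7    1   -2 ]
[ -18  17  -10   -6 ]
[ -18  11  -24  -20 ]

REF = [-6 5 -5 -3; 0 -2 -4 -5; 0 0 1 -2; 0 0 0 -3]

Forward elimination:
R2 <- R2 - (-1)*R1:  [  0  -2  -4  -5 ]
R3 <- R3 - (3)*R1:  [ 0  2  5  3 ]
R4 <- R4 - (3)*R1:  [   0   -4   -9  -11 ]
R3 <- R3 - (-1)*R2:  [  0   0   1  -2 ]
R4 <- R4 - (2)*R2:  [  0   0  -1  -1 ]
R4 <- R4 - (-1)*R3:  [  0   0   0  -3 ]
Row echelon form:
[ -6   5  -5  -3 ]
[  0  -2  -4  -5 ]
[  0   0   1  -2 ]
[  0   0   0  -3 ]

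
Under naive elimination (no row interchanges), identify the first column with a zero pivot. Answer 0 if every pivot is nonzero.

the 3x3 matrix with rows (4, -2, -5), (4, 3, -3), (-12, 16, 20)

first zero-pivot column = 0

Naive forward elimination:
R2 <- R2 - (1)*R1:  [ 0  5  2 ]
R3 <- R3 - (-3)*R1:  [  0  10   5 ]
R3 <- R3 - (2)*R2:  [ 0  0  1 ]
All pivots nonzero; naive elimination completes without hitting a zero pivot.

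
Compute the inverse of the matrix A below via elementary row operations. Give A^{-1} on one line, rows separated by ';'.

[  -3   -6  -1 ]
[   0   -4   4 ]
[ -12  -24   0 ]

inverse = [2 1/2 -7/12; -1 -1/4 1/4; -1 0 1/4]

Gauss-Jordan on [A | I]:
R1 <- (1/-3)*R1:  [    1     2   1/3  |  -1/3     0     0 ]
R3 <- R3 - (-12)*R1:  [  0   0   4  |  -4   0   1 ]
R2 <- (1/-4)*R2:  [    0     1    -1  |     0  -1/4     0 ]
R1 <- R1 - (2)*R2:  [    1     0   7/3  |  -1/3   1/2     0 ]
R3 <- (1/4)*R3:  [   0    0    1  |   -1    0  1/4 ]
R1 <- R1 - (7/3)*R3:  [     1      0      0  |      2    1/2  -7/12 ]
R2 <- R2 - (-1)*R3:  [    0     1     0  |    -1  -1/4   1/4 ]
Right block of [I | A^{-1}] is the inverse:
[  2   1/2  -7/12 ]
[ -1  -1/4    1/4 ]
[ -1     0    1/4 ]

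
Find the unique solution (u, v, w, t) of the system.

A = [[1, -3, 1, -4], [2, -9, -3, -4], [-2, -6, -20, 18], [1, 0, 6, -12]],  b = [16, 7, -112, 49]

(1, -1, 4, -2)

Forward elimination on [A|b]:
R2 <- R2 - (2)*R1:  [   0   -3   -5    4  -25 ]
R3 <- R3 - (-2)*R1:  [   0  -12  -18   10  -80 ]
R4 <- R4 - (1)*R1:  [  0   3   5  -8  33 ]
R3 <- R3 - (4)*R2:  [  0   0   2  -6  20 ]
R4 <- R4 - (-1)*R2:  [  0   0   0  -4   8 ]
Row echelon form:
[ 1  -3   1  -4  |   16 ]
[ 0  -3  -5   4  |  -25 ]
[ 0   0   2  -6  |   20 ]
[ 0   0   0  -4  |    8 ]
Back-substitution:
t = (8) / -4 = -2
w = (20 - (-6)*(-2)) / 2 = 4
v = (-25 - (-5)*(4) - (4)*(-2)) / -3 = -1
u = (16 - (-3)*(-1) - (1)*(4) - (-4)*(-2)) / 1 = 1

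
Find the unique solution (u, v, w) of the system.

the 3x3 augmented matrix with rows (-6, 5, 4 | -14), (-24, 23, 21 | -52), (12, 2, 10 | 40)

(2, -2, 2)

Forward elimination on [A|b]:
R2 <- R2 - (4)*R1:  [ 0  3  5  4 ]
R3 <- R3 - (-2)*R1:  [  0  12  18  12 ]
R3 <- R3 - (4)*R2:  [  0   0  -2  -4 ]
Row echelon form:
[ -6  5   4  |  -14 ]
[  0  3   5  |    4 ]
[  0  0  -2  |   -4 ]
Back-substitution:
w = (-4) / -2 = 2
v = (4 - (5)*(2)) / 3 = -2
u = (-14 - (5)*(-2) - (4)*(2)) / -6 = 2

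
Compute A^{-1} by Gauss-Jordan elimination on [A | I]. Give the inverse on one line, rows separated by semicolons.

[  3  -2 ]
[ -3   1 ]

Gauss-Jordan on [A | I]:
R1 <- (1/3)*R1:  [    1  -2/3  |   1/3     0 ]
R2 <- R2 - (-3)*R1:  [  0  -1  |   1   1 ]
R2 <- (1/-1)*R2:  [  0   1  |  -1  -1 ]
R1 <- R1 - (-2/3)*R2:  [    1     0  |  -1/3  -2/3 ]
Right block of [I | A^{-1}] is the inverse:
[ -1/3  -2/3 ]
[   -1    -1 ]

inverse = [-1/3 -2/3; -1 -1]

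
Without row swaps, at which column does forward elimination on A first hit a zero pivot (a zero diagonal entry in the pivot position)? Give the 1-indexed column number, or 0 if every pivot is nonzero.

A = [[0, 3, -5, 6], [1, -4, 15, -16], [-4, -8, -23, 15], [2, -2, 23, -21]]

Naive forward elimination:
Pivot entry (1,1) is zero but row 2 has 1 in column 1 -> naive elimination stops; a row interchange (e.g. R1 <-> R2) would be required here.

first zero-pivot column = 1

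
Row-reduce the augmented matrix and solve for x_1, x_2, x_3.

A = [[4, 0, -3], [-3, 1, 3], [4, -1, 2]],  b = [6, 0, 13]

Forward elimination on [A|b]:
R2 <- R2 - (-3/4)*R1:  [   0    1  3/4  9/2 ]
R3 <- R3 - (1)*R1:  [  0  -1   5   7 ]
R3 <- R3 - (-1)*R2:  [    0     0  23/4  23/2 ]
Row echelon form:
[ 4  0    -3  |     6 ]
[ 0  1   3/4  |   9/2 ]
[ 0  0  23/4  |  23/2 ]
Back-substitution:
x_3 = (23/2) / (23/4) = 2
x_2 = (9/2 - (3/4)*(2)) / 1 = 3
x_1 = (6 - (-3)*(2)) / 4 = 3

(3, 3, 2)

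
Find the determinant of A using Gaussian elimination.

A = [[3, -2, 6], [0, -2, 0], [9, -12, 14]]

Forward elimination:
R3 <- R3 - (3)*R1:  [  0  -6  -4 ]
R3 <- R3 - (3)*R2:  [  0   0  -4 ]
Upper-triangular form:
[ 3  -2   6 ]
[ 0  -2   0 ]
[ 0   0  -4 ]
det(A) = (-1)^0 * (3) * (-2) * (-4) = 24  (0 row swaps -> sign +1)

det(A) = 24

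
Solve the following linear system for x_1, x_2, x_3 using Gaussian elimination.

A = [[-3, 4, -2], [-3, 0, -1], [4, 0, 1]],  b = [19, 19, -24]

(-5, -1, -4)

Forward elimination on [A|b]:
R2 <- R2 - (1)*R1:  [  0  -4   1   0 ]
R3 <- R3 - (-4/3)*R1:  [    0  16/3  -5/3   4/3 ]
R3 <- R3 - (-4/3)*R2:  [    0     0  -1/3   4/3 ]
Row echelon form:
[ -3   4    -2  |   19 ]
[  0  -4     1  |    0 ]
[  0   0  -1/3  |  4/3 ]
Back-substitution:
x_3 = (4/3) / (-1/3) = -4
x_2 = (0 - (1)*(-4)) / -4 = -1
x_1 = (19 - (4)*(-1) - (-2)*(-4)) / -3 = -5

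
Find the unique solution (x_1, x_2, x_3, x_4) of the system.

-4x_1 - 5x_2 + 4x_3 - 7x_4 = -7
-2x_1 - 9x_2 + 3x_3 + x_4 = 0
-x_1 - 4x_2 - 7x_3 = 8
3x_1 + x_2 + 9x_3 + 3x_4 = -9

(-1, 0, -1, 1)

Forward elimination on [A|b]:
R2 <- R2 - (1/2)*R1:  [     0  -13/2      1    9/2    7/2 ]
R3 <- R3 - (1/4)*R1:  [     0  -11/4     -8    7/4   39/4 ]
R4 <- R4 - (-3/4)*R1:  [     0  -11/4     12   -9/4  -57/4 ]
R3 <- R3 - (11/26)*R2:  [       0        0  -219/26    -2/13   215/26 ]
R4 <- R4 - (11/26)*R2:  [       0        0   301/26   -54/13  -409/26 ]
R4 <- R4 - (-301/219)*R3:  [        0         0         0  -956/219  -956/219 ]
Row echelon form:
[ -4     -5        4        -7  |        -7 ]
[  0  -13/2        1       9/2  |       7/2 ]
[  0      0  -219/26     -2/13  |    215/26 ]
[  0      0        0  -956/219  |  -956/219 ]
Back-substitution:
x_4 = (-956/219) / (-956/219) = 1
x_3 = (215/26 - (-2/13)*(1)) / (-219/26) = -1
x_2 = (7/2 - (1)*(-1) - (9/2)*(1)) / (-13/2) = 0
x_1 = (-7 - (-5)*(0) - (4)*(-1) - (-7)*(1)) / -4 = -1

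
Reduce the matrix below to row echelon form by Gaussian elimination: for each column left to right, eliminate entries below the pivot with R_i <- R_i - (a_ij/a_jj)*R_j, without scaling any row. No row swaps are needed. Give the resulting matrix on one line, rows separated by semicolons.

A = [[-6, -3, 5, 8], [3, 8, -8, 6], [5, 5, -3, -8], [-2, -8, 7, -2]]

Forward elimination:
R2 <- R2 - (-1/2)*R1:  [     0   13/2  -11/2     10 ]
R3 <- R3 - (-5/6)*R1:  [    0   5/2   7/6  -4/3 ]
R4 <- R4 - (1/3)*R1:  [     0     -7   16/3  -14/3 ]
R3 <- R3 - (5/13)*R2:  [       0        0   128/39  -202/39 ]
R4 <- R4 - (-14/13)*R2:  [      0       0  -23/39  238/39 ]
R4 <- R4 - (-23/128)*R3:  [      0       0       0  331/64 ]
Row echelon form:
[ -6    -3       5        8 ]
[  0  13/2   -11/2       10 ]
[  0     0  128/39  -202/39 ]
[  0     0       0   331/64 ]

REF = [-6 -3 5 8; 0 13/2 -11/2 10; 0 0 128/39 -202/39; 0 0 0 331/64]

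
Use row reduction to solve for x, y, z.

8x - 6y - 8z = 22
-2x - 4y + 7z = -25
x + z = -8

(-3, -1, -5)

Forward elimination on [A|b]:
R2 <- R2 - (-1/4)*R1:  [     0  -11/2      5  -39/2 ]
R3 <- R3 - (1/8)*R1:  [     0    3/4      2  -43/4 ]
R3 <- R3 - (-3/22)*R2:  [       0        0    59/22  -295/22 ]
Row echelon form:
[ 8     -6     -8  |       22 ]
[ 0  -11/2      5  |    -39/2 ]
[ 0      0  59/22  |  -295/22 ]
Back-substitution:
z = (-295/22) / (59/22) = -5
y = (-39/2 - (5)*(-5)) / (-11/2) = -1
x = (22 - (-6)*(-1) - (-8)*(-5)) / 8 = -3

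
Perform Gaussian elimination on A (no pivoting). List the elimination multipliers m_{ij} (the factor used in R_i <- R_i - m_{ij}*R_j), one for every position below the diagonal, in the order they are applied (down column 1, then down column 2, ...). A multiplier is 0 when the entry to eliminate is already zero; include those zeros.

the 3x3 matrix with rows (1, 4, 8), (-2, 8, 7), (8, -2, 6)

Forward elimination:
R2 <- R2 - (-2)*R1:  [  0  16  23 ]
R3 <- R3 - (8)*R1:  [   0  -34  -58 ]
R3 <- R3 - (-17/8)*R2:  [     0      0  -73/8 ]
Multipliers (in order of application): m_{21} = -2, m_{31} = 8, m_{32} = -17/8

multipliers: -2, 8, -17/8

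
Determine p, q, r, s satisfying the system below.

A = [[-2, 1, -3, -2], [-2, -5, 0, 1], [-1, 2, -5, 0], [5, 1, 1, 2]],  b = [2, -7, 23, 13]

Forward elimination on [A|b]:
R2 <- R2 - (1)*R1:  [  0  -6   3   3  -9 ]
R3 <- R3 - (1/2)*R1:  [    0   3/2  -7/2     1    22 ]
R4 <- R4 - (-5/2)*R1:  [     0    7/2  -13/2     -3     18 ]
R3 <- R3 - (-1/4)*R2:  [     0      0  -11/4    7/4   79/4 ]
R4 <- R4 - (-7/12)*R2:  [     0      0  -19/4   -5/4   51/4 ]
R4 <- R4 - (19/11)*R3:  [       0        0        0   -47/11  -235/11 ]
Row echelon form:
[ -2   1     -3      -2  |        2 ]
[  0  -6      3       3  |       -9 ]
[  0   0  -11/4     7/4  |     79/4 ]
[  0   0      0  -47/11  |  -235/11 ]
Back-substitution:
s = (-235/11) / (-47/11) = 5
r = (79/4 - (7/4)*(5)) / (-11/4) = -4
q = (-9 - (3)*(-4) - (3)*(5)) / -6 = 2
p = (2 - (1)*(2) - (-3)*(-4) - (-2)*(5)) / -2 = 1

(1, 2, -4, 5)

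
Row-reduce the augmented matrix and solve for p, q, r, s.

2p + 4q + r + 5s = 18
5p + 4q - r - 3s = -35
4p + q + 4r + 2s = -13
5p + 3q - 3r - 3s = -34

Forward elimination on [A|b]:
R2 <- R2 - (5/2)*R1:  [     0     -6   -7/2  -31/2    -80 ]
R3 <- R3 - (2)*R1:  [   0   -7    2   -8  -49 ]
R4 <- R4 - (5/2)*R1:  [     0     -7  -11/2  -31/2    -79 ]
R3 <- R3 - (7/6)*R2:  [      0       0   73/12  121/12   133/3 ]
R4 <- R4 - (7/6)*R2:  [      0       0  -17/12   31/12    43/3 ]
R4 <- R4 - (-17/73)*R3:  [       0        0        0   360/73  1800/73 ]
Row echelon form:
[ 2   4      1       5  |       18 ]
[ 0  -6   -7/2   -31/2  |      -80 ]
[ 0   0  73/12  121/12  |    133/3 ]
[ 0   0      0  360/73  |  1800/73 ]
Back-substitution:
s = (1800/73) / (360/73) = 5
r = (133/3 - (121/12)*(5)) / (73/12) = -1
q = (-80 - (-7/2)*(-1) - (-31/2)*(5)) / -6 = 1
p = (18 - (4)*(1) - (1)*(-1) - (5)*(5)) / 2 = -5

(-5, 1, -1, 5)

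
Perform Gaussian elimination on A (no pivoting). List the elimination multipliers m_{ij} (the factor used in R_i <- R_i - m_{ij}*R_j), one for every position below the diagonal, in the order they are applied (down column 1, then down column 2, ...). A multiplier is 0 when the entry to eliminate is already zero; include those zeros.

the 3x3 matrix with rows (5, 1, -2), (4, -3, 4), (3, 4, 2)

Forward elimination:
R2 <- R2 - (4/5)*R1:  [     0  -19/5   28/5 ]
R3 <- R3 - (3/5)*R1:  [    0  17/5  16/5 ]
R3 <- R3 - (-17/19)*R2:  [      0       0  156/19 ]
Multipliers (in order of application): m_{21} = 4/5, m_{31} = 3/5, m_{32} = -17/19

multipliers: 4/5, 3/5, -17/19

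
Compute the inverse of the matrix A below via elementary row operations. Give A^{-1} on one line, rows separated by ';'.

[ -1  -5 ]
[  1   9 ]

Gauss-Jordan on [A | I]:
R1 <- (1/-1)*R1:  [  1   5  |  -1   0 ]
R2 <- R2 - (1)*R1:  [ 0  4  |  1  1 ]
R2 <- (1/4)*R2:  [   0    1  |  1/4  1/4 ]
R1 <- R1 - (5)*R2:  [    1     0  |  -9/4  -5/4 ]
Right block of [I | A^{-1}] is the inverse:
[ -9/4  -5/4 ]
[  1/4   1/4 ]

inverse = [-9/4 -5/4; 1/4 1/4]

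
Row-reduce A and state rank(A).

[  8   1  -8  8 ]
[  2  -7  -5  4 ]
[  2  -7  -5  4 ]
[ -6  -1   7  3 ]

Row reduction:
R2 <- R2 - (1/4)*R1:  [     0  -29/4     -3      2 ]
R3 <- R3 - (1/4)*R1:  [     0  -29/4     -3      2 ]
R4 <- R4 - (-3/4)*R1:  [    0  -1/4     1     9 ]
R3 <- R3 - (1)*R2:  [ 0  0  0  0 ]
R4 <- R4 - (1/29)*R2:  [      0       0   32/29  259/29 ]
R3 <-> R4   (pivot in column 3 was zero)
[ 8      1     -8       8 ]
[ 0  -29/4     -3       2 ]
[ 0      0  32/29  259/29 ]
[ 0      0      0       0 ]
Row echelon form:
[ 8      1     -8       8 ]
[ 0  -29/4     -3       2 ]
[ 0      0  32/29  259/29 ]
[ 0      0      0       0 ]
Nonzero rows / pivot columns: 3

rank(A) = 3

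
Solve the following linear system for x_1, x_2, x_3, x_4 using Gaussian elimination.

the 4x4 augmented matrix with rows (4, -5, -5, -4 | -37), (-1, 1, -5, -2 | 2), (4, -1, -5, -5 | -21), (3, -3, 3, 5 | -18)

(-3, 4, 1, 0)

Forward elimination on [A|b]:
R2 <- R2 - (-1/4)*R1:  [     0   -1/4  -25/4     -3  -29/4 ]
R3 <- R3 - (1)*R1:  [  0   4   0  -1  16 ]
R4 <- R4 - (3/4)*R1:  [    0   3/4  27/4     8  39/4 ]
R3 <- R3 - (-16)*R2:  [    0     0  -100   -49  -100 ]
R4 <- R4 - (-3)*R2:  [   0    0  -12   -1  -12 ]
R4 <- R4 - (3/25)*R3:  [      0       0       0  122/25       0 ]
Row echelon form:
[ 4    -5     -5      -4  |    -37 ]
[ 0  -1/4  -25/4      -3  |  -29/4 ]
[ 0     0   -100     -49  |   -100 ]
[ 0     0      0  122/25  |      0 ]
Back-substitution:
x_4 = (0) / (122/25) = 0
x_3 = (-100 - (-49)*(0)) / -100 = 1
x_2 = (-29/4 - (-25/4)*(1) - (-3)*(0)) / (-1/4) = 4
x_1 = (-37 - (-5)*(4) - (-5)*(1) - (-4)*(0)) / 4 = -3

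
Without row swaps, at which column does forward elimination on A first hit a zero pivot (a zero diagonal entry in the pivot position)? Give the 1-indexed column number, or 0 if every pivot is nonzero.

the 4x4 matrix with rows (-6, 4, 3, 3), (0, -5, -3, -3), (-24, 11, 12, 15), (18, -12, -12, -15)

first zero-pivot column = 4

Naive forward elimination:
R3 <- R3 - (4)*R1:  [  0  -5   0   3 ]
R4 <- R4 - (-3)*R1:  [  0   0  -3  -6 ]
R3 <- R3 - (1)*R2:  [ 0  0  3  6 ]
R4 <- R4 - (-1)*R3:  [ 0  0  0  0 ]
Matrix at this point:
[ -6   4   3   3 ]
[  0  -5  -3  -3 ]
[  0   0   3   6 ]
[  0   0   0   0 ]
Pivot entry (4,4) in the last row is zero and there are no rows below to swap with -> zero pivot in column 4 (A is singular).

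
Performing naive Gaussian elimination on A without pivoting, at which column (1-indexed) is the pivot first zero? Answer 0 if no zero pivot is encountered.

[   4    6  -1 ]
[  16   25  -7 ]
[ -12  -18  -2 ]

first zero-pivot column = 0

Naive forward elimination:
R2 <- R2 - (4)*R1:  [  0   1  -3 ]
R3 <- R3 - (-3)*R1:  [  0   0  -5 ]
All pivots nonzero; naive elimination completes without hitting a zero pivot.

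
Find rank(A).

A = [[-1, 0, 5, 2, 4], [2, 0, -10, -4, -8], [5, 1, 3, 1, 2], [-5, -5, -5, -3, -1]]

rank(A) = 3

Row reduction:
R2 <- R2 - (-2)*R1:  [ 0  0  0  0  0 ]
R3 <- R3 - (-5)*R1:  [  0   1  28  11  22 ]
R4 <- R4 - (5)*R1:  [   0   -5  -30  -13  -21 ]
R2 <-> R3   (pivot in column 2 was zero)
[ -1   0    5    2    4 ]
[  0   1   28   11   22 ]
[  0   0    0    0    0 ]
[  0  -5  -30  -13  -21 ]
R4 <- R4 - (-5)*R2:  [   0    0  110   42   89 ]
R3 <-> R4   (pivot in column 3 was zero)
[ -1  0    5   2   4 ]
[  0  1   28  11  22 ]
[  0  0  110  42  89 ]
[  0  0    0   0   0 ]
Row echelon form:
[ -1  0    5   2   4 ]
[  0  1   28  11  22 ]
[  0  0  110  42  89 ]
[  0  0    0   0   0 ]
Nonzero rows / pivot columns: 3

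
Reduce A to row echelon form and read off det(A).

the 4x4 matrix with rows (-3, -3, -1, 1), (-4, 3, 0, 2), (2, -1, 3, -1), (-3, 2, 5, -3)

Forward elimination:
R2 <- R2 - (4/3)*R1:  [   0    7  4/3  2/3 ]
R3 <- R3 - (-2/3)*R1:  [    0    -3   7/3  -1/3 ]
R4 <- R4 - (1)*R1:  [  0   5   6  -4 ]
R3 <- R3 - (-3/7)*R2:  [     0      0  61/21  -1/21 ]
R4 <- R4 - (5/7)*R2:  [      0       0  106/21  -94/21 ]
R4 <- R4 - (106/61)*R3:  [       0        0        0  -268/61 ]
Upper-triangular form:
[ -3  -3     -1        1 ]
[  0   7    4/3      2/3 ]
[  0   0  61/21    -1/21 ]
[  0   0      0  -268/61 ]
det(A) = (-1)^0 * (-3) * (7) * (61/21) * (-268/61) = 268  (0 row swaps -> sign +1)

det(A) = 268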